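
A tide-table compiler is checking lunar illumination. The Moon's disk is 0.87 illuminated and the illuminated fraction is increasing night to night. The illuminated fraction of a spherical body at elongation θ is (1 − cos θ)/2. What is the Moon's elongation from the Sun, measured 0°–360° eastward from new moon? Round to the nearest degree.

138°

From f = (1 − cos θ)/2: cos θ = 1 − 2×0.87 = -0.740; arccos → 137.7°.
The Moon is waxing (0°–180°), so θ = 137.7° directly.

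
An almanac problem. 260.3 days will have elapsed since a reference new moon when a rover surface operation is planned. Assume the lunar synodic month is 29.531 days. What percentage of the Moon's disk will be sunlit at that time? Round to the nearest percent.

Reduce mod P: 260.3 − 8×29.531 = 24.05 d into the current lunation.
The Moon has covered 24.05/29.531 of its cycle, so θ ≈ 360° × 24.05/29.531 = 293.2°.
Illuminated fraction = (1 − cos 293.2°)/2 = (1 − 0.394)/2 ≈ 0.303, so 30%.

30%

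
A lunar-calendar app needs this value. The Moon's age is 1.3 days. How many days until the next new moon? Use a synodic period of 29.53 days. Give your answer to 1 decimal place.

28.2 days

The next new moon completes the synodic month: 29.53 − 1.3 = 28.230 days.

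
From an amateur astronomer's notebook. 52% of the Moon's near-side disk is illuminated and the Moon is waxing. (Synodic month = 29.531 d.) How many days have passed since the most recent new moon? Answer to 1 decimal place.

7.6 days

cos θ = 1 − 2f = -0.040, giving a principal value of 92.3°.
Waxing ⇒ before full, so θ = 92.3°.
That fraction of the synodic month is 92.3/360 × 29.531 d ≈ 7.57 d.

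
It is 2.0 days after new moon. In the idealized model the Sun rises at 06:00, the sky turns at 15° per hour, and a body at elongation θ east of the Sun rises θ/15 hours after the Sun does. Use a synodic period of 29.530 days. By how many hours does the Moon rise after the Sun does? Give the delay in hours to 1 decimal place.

The Moon has covered 2.0/29.530 of its cycle, so θ ≈ 360° × 2.0/29.530 = 24.4°.
Delay after the Sun = 24.4° / (15°/h) ≈ 1.63 h.
So the Moon rises 1.63 h after the Sun.

1.6 h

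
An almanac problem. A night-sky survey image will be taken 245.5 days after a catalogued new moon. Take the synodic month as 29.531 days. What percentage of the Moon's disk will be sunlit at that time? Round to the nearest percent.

69%

245.5 d spans 8 complete synodic months (8 × 29.531 = 236.25 d) plus 9.25 d.
Phase angle: θ = 360°·(9.25 d)/(29.531 d) = 112.8°.
cos 112.8° = (-0.387), so f = (1 − (-0.387))/2 = 0.694, so 69%.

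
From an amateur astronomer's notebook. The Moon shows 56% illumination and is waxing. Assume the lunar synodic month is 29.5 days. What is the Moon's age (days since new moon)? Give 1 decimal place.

From f = (1 − cos θ)/2: cos θ = 1 − 2×0.56 = -0.120; arccos → 96.9°.
Before full moon the principal value applies: θ = 96.9°.
Age = 29.5 × 96.9°/360° ≈ 7.94 days.

7.9 days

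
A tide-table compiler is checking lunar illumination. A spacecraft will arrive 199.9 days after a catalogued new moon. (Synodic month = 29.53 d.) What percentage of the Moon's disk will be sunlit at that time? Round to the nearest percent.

199.9/29.53 = 6.769 lunations, so 6 complete cycles and 22.72 d into the next.
The Moon has covered 22.72/29.53 of its cycle, so θ ≈ 360° × 22.72/29.53 = 277.0°.
Illuminated fraction = (1 − cos 277.0°)/2 = (1 − 0.122)/2 ≈ 0.439, so 44%.

44%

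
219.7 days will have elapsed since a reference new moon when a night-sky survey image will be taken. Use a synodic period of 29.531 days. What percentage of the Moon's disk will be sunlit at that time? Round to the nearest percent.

219.7 d spans 7 complete synodic months (7 × 29.531 = 206.72 d) plus 12.98 d.
Phase angle: θ = 360°·(12.98 d)/(29.531 d) = 158.3°.
With cos θ = (-0.929), the lit fraction is (1 − (-0.929))/2 ≈ 0.964, so 96%.

96%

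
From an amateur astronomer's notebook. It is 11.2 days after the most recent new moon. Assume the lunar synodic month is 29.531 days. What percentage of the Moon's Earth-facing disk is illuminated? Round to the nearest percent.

86%

The Moon has covered 11.2/29.531 of its cycle, so θ ≈ 360° × 11.2/29.531 = 136.5°.
Illuminated fraction = (1 − cos 136.5°)/2 = (1 − (-0.726))/2 ≈ 0.863, so 86%.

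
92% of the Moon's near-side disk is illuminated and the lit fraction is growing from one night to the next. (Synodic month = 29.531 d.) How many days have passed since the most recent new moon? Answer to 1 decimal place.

12.1 days

Invert f = (1 − cos θ)/2 to get cos θ = 1 − 2(0.92) = -0.840, hence θ₀ = arccos -0.840 = 147.1°.
Before full moon the principal value applies: θ = 147.1°.
That fraction of the synodic month is 147.1/360 × 29.531 d ≈ 12.07 d.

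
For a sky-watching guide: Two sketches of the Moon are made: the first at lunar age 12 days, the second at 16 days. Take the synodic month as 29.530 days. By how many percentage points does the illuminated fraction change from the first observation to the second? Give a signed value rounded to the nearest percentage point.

+7 pp

First observation: θ = 360°·12/29.530 = 146.3°, so f = 0.916.
Second observation: θ = 195.1°, f = 0.983.
Δf = 0.983 − 0.916 = +0.067, i.e. +7 pp.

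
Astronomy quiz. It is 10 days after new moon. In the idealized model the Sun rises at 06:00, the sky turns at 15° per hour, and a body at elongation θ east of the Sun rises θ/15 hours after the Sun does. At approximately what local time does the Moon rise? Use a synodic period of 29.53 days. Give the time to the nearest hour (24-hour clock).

Elongation θ = 360° × 10/29.53 ≈ 121.9°.
Delay after the Sun = 121.9° / (15°/h) ≈ 8.13 h.
06:00 + 8.13 h ≈ 14:08 → 14:00 to the nearest hour.

14:00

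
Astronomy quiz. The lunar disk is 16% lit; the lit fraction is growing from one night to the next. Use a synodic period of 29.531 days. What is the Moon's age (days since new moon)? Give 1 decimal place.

cos θ = 1 − 2f = 0.680, giving a principal value of 47.2°.
The Moon is waxing (0°–180°), so θ = 47.2° directly.
Age = 29.531 × 47.2°/360° ≈ 3.87 days.

3.9 days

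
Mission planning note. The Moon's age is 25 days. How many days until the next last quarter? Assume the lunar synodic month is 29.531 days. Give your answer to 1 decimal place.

26.7 days

Last quarter is 0.75 of the way through the cycle: age 0.75 × 29.531 = 22.148 d.
Already past this cycle's last quarter; the next is at 22.148 + 29.531 = 51.679 d, so 51.679 − 25 = 26.679 days.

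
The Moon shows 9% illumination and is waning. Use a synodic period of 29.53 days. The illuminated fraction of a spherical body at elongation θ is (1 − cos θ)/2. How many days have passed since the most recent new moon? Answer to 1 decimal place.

Invert f = (1 − cos θ)/2 to get cos θ = 1 − 2(0.09) = 0.820, hence θ₀ = arccos 0.820 = 34.9°.
Waning ⇒ past full, so θ = 360° − 34.9° = 325.1°.
At 360°/29.53 d per day, 325.1° corresponds to 26.67 days.

26.7 days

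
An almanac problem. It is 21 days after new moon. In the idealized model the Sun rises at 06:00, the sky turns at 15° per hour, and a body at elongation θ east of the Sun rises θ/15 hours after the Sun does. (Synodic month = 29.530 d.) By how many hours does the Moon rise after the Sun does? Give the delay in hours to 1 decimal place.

17.1 h

Elongation θ = 360° × 21/29.530 ≈ 256.0°.
At 15° of sky rotation per hour, 256.0° corresponds to a 17.07 h lag.
So the Moon rises 17.07 h after the Sun.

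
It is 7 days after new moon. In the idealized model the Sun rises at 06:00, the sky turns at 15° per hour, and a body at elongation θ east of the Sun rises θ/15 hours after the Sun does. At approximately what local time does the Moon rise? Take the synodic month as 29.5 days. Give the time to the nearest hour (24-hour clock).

The Moon has covered 7/29.5 of its cycle, so θ ≈ 360° × 7/29.5 = 85.4°.
Delay after the Sun = 85.4° / (15°/h) ≈ 5.69 h.
06:00 + 5.69 h ≈ 11:42 → 12:00 to the nearest hour.

12:00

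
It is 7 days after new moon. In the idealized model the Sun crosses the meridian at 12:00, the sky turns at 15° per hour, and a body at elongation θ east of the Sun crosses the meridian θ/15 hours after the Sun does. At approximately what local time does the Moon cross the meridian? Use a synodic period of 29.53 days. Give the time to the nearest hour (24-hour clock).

18:00

Elongation θ = 360° × 7/29.53 ≈ 85.3°.
The Moon trails the Sun by θ/15 = 85.3/15 ≈ 5.69 hours.
12:00 + 5.69 h ≈ 17:41 → 18:00 to the nearest hour.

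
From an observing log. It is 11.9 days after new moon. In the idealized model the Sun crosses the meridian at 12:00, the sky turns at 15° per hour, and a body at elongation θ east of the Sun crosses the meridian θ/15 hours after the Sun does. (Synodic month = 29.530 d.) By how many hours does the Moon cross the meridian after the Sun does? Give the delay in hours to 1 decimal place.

9.7 h

Phase angle: θ = 360°·(11.9 d)/(29.530 d) = 145.1°.
At 15° of sky rotation per hour, 145.1° corresponds to a 9.67 h lag.
So the Moon crosses the meridian 9.67 h after the Sun.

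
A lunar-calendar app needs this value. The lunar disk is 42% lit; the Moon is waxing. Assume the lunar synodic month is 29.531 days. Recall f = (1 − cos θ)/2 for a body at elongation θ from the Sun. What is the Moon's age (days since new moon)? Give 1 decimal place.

6.6 days

cos θ = 1 − 2f = 0.160, giving a principal value of 80.8°.
Waxing ⇒ before full, so θ = 80.8°.
At 360°/29.531 d per day, 80.8° corresponds to 6.63 days.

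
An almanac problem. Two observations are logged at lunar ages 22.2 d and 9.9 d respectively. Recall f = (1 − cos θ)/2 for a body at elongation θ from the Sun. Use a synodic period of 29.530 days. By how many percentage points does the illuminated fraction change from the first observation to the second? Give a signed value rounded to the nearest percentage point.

+26 percentage points

θ₁ = 360° × 22.2/29.530 = 270.6°, f₁ = (1 − cos θ₁)/2 = 0.494.
θ₂ = 360° × 9.9/29.530 = 120.7°, f₂ = (1 − cos θ₂)/2 = 0.755.
Change = f₂ − f₁ = +0.261 → +26 percentage points.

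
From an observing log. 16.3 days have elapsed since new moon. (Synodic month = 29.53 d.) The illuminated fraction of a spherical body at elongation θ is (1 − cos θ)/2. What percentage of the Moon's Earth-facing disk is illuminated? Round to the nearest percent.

97%

The Moon has covered 16.3/29.53 of its cycle, so θ ≈ 360° × 16.3/29.53 = 198.7°.
Illuminated fraction = (1 − cos 198.7°)/2 = (1 − (-0.947))/2 ≈ 0.974, so 97%.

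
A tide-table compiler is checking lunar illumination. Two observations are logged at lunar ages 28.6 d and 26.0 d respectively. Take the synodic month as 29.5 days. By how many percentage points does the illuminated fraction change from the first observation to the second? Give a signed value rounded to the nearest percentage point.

+12 percentage points

First observation: θ = 360°·28.6/29.5 = 349.0°, so f = 0.009.
Second observation: θ = 317.3°, f = 0.133.
Δf = 0.133 − 0.009 = +0.123, i.e. +12 pp.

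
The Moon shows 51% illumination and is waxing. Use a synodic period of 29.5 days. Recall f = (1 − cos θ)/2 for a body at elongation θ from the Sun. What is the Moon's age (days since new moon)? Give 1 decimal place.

7.5 days

Invert f = (1 − cos θ)/2 to get cos θ = 1 − 2(0.51) = -0.020, hence θ₀ = arccos -0.020 = 91.1°.
Before full moon the principal value applies: θ = 91.1°.
That fraction of the synodic month is 91.1/360 × 29.5 d ≈ 7.47 d.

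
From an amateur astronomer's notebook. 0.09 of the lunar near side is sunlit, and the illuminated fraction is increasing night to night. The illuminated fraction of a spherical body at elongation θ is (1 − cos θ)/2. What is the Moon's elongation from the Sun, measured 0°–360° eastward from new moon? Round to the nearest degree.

Invert f = (1 − cos θ)/2 to get cos θ = 1 − 2(0.09) = 0.820, hence θ₀ = arccos 0.820 = 34.9°.
The Moon is waxing (0°–180°), so θ = 34.9° directly.

35°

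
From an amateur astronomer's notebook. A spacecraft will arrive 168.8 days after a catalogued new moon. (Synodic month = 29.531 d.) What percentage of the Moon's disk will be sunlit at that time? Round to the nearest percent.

61%

168.8/29.531 = 5.716 lunations, so 5 complete cycles and 21.15 d into the next.
The Moon has covered 21.15/29.531 of its cycle, so θ ≈ 360° × 21.15/29.531 = 257.8°.
cos 257.8° = (-0.212), so f = (1 − (-0.212))/2 = 0.606, so 61%.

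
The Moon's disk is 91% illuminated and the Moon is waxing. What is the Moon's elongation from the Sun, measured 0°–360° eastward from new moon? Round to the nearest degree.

145°

From f = (1 − cos θ)/2: cos θ = 1 − 2×0.91 = -0.820; arccos → 145.1°.
Before full moon the principal value applies: θ = 145.1°.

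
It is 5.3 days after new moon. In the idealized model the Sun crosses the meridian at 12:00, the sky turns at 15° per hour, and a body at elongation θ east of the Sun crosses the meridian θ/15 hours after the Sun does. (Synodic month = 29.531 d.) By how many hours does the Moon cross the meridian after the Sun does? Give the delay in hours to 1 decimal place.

The Moon has covered 5.3/29.531 of its cycle, so θ ≈ 360° × 5.3/29.531 = 64.6°.
The Moon trails the Sun by θ/15 = 64.6/15 ≈ 4.31 hours.
So the Moon crosses the meridian 4.31 h after the Sun.

4.3 h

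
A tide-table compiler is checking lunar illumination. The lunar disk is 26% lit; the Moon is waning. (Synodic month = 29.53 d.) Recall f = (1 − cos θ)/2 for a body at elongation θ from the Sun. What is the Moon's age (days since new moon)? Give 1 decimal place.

24.5 days

From f = (1 − cos θ)/2: cos θ = 1 − 2×0.26 = 0.480; arccos → 61.3°.
Waning ⇒ past full, so θ = 360° − 61.3° = 298.7°.
That fraction of the synodic month is 298.7/360 × 29.53 d ≈ 24.50 d.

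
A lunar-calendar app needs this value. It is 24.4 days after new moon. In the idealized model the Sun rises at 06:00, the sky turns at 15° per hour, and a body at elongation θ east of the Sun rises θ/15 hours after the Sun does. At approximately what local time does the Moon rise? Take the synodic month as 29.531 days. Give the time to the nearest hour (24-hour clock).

The Moon has covered 24.4/29.531 of its cycle, so θ ≈ 360° × 24.4/29.531 = 297.5°.
Delay after the Sun = 297.5° / (15°/h) ≈ 19.83 h.
06:00 + 19.83 h ≈ 01:50 → 02:00 to the nearest hour.

02:00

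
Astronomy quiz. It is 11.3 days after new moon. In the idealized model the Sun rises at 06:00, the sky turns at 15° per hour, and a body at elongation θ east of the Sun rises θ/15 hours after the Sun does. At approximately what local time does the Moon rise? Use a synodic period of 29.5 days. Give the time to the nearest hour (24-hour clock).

15:00

Elongation θ = 360° × 11.3/29.5 ≈ 137.9°.
The Moon trails the Sun by θ/15 = 137.9/15 ≈ 9.19 hours.
06:00 + 9.19 h ≈ 15:12 → 15:00 to the nearest hour.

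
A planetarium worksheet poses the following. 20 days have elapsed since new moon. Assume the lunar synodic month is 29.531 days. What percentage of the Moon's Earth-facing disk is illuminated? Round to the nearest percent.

72%

Elongation θ = 360° × 20/29.531 ≈ 243.8°.
With cos θ = (-0.441), the lit fraction is (1 − (-0.441))/2 ≈ 0.721, so 72%.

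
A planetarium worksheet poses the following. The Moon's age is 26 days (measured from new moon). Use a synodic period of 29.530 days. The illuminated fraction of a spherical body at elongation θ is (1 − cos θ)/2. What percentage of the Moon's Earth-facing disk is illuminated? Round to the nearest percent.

The Moon has covered 26/29.530 of its cycle, so θ ≈ 360° × 26/29.530 = 317.0°.
cos 317.0° = 0.731, so f = (1 − 0.731)/2 = 0.135, so 13%.

13%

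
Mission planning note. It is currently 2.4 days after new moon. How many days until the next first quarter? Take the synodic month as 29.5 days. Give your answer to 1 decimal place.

5.0 days

First quarter is 0.25 of the way through the cycle: age 0.25 × 29.5 = 7.375 d.
So 4.975 days remain (7.375 − 2.4).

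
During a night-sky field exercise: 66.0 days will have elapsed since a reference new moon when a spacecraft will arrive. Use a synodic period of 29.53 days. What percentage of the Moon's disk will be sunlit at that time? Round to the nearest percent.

66.0/29.53 = 2.235 lunations, so 2 complete cycles and 6.94 d into the next.
Phase angle: θ = 360°·(6.94 d)/(29.53 d) = 84.6°.
cos 84.6° = 0.094, so f = (1 − 0.094)/2 = 0.453, so 45%.

45%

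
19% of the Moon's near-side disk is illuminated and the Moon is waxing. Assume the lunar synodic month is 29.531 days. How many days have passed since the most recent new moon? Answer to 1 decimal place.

4.2 days

Invert f = (1 − cos θ)/2 to get cos θ = 1 − 2(0.19) = 0.620, hence θ₀ = arccos 0.620 = 51.7°.
Waxing ⇒ before full, so θ = 51.7°.
That fraction of the synodic month is 51.7/360 × 29.531 d ≈ 4.24 d.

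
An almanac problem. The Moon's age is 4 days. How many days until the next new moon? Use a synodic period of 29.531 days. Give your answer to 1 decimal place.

25.5 days

The next new moon completes the synodic month: 29.531 − 4 = 25.531 days.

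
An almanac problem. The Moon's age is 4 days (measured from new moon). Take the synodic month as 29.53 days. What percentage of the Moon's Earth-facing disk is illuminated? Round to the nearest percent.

Elongation θ = 360° × 4/29.53 ≈ 48.8°.
Illuminated fraction = (1 − cos 48.8°)/2 = (1 − 0.659)/2 ≈ 0.170, so 17%.

17%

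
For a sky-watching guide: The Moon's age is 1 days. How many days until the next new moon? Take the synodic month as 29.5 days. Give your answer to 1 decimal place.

The next new moon completes the synodic month: 29.5 − 1 = 28.500 days.

28.5 days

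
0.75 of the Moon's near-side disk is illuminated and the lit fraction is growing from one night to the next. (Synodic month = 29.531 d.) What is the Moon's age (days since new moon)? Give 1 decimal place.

9.8 days

From f = (1 − cos θ)/2: cos θ = 1 − 2×0.75 = -0.500; arccos → 120.0°.
Before full moon the principal value applies: θ = 120.0°.
At 360°/29.531 d per day, 120.0° corresponds to 9.84 days.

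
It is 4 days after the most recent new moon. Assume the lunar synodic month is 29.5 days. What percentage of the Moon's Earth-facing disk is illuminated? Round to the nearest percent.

The Moon has covered 4/29.5 of its cycle, so θ ≈ 360° × 4/29.5 = 48.8°.
With cos θ = 0.659, the lit fraction is (1 − 0.659)/2 ≈ 0.171, so 17%.

17%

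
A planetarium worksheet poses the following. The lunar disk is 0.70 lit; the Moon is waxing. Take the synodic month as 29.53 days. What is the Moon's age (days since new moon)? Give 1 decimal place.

Invert f = (1 − cos θ)/2 to get cos θ = 1 − 2(0.70) = -0.400, hence θ₀ = arccos -0.400 = 113.6°.
Waxing ⇒ before full, so θ = 113.6°.
At 360°/29.53 d per day, 113.6° corresponds to 9.32 days.

9.3 days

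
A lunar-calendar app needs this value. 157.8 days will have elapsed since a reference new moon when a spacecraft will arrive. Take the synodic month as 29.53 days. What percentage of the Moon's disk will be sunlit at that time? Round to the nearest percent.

78%

157.8 d spans 5 complete synodic months (5 × 29.53 = 147.65 d) plus 10.15 d.
Phase angle: θ = 360°·(10.15 d)/(29.53 d) = 123.7°.
With cos θ = (-0.555), the lit fraction is (1 − (-0.555))/2 ≈ 0.778, so 78%.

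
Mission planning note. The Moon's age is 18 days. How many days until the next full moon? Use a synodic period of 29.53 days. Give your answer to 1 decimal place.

Full moon is 0.5 of the way through the cycle: age 0.5 × 29.53 = 14.765 d.
Already past this cycle's full moon; the next is at 14.765 + 29.53 = 44.295 d, so 44.295 − 18 = 26.295 days.

26.3 days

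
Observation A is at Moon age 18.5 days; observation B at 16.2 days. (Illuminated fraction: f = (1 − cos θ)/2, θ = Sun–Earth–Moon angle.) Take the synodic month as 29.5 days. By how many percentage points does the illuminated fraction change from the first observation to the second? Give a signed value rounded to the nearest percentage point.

+13 pp

First observation: θ = 360°·18.5/29.5 = 225.8°, so f = 0.849.
Second observation: θ = 197.7°, f = 0.976.
Δf = 0.976 − 0.849 = +0.128, i.e. +13 pp.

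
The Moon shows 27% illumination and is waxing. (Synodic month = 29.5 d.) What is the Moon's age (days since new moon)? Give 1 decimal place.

From f = (1 − cos θ)/2: cos θ = 1 − 2×0.27 = 0.460; arccos → 62.6°.
The Moon is waxing (0°–180°), so θ = 62.6° directly.
That fraction of the synodic month is 62.6/360 × 29.5 d ≈ 5.13 d.

5.1 days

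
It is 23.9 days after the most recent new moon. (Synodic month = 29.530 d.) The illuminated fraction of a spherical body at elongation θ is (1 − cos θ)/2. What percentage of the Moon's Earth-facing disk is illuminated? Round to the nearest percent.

32%

Phase angle: θ = 360°·(23.9 d)/(29.530 d) = 291.4°.
Illuminated fraction = (1 − cos 291.4°)/2 = (1 − 0.364)/2 ≈ 0.318, so 32%.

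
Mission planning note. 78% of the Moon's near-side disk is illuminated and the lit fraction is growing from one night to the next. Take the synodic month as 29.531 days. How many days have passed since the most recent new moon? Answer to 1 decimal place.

10.2 days

From f = (1 − cos θ)/2: cos θ = 1 − 2×0.78 = -0.560; arccos → 124.1°.
Waxing ⇒ before full, so θ = 124.1°.
That fraction of the synodic month is 124.1/360 × 29.531 d ≈ 10.18 d.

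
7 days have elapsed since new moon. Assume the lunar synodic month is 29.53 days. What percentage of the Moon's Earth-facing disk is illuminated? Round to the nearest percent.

46%

Elongation θ = 360° × 7/29.53 ≈ 85.3°.
cos 85.3° = 0.081, so f = (1 − 0.081)/2 = 0.459, so 46%.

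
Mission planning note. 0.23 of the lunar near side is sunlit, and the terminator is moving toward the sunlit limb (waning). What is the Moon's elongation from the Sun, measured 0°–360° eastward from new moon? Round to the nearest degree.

Invert f = (1 − cos θ)/2 to get cos θ = 1 − 2(0.23) = 0.540, hence θ₀ = arccos 0.540 = 57.3°.
Since the Moon is past full (waning), take the reflex angle: θ = 360° − 57.3° = 302.7°.

303°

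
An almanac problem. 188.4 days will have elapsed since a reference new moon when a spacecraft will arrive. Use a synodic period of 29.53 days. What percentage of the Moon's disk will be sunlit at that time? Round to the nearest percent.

86%

188.4 d spans 6 complete synodic months (6 × 29.53 = 177.18 d) plus 11.22 d.
Phase angle: θ = 360°·(11.22 d)/(29.53 d) = 136.8°.
Illuminated fraction = (1 − cos 136.8°)/2 = (1 − (-0.729))/2 ≈ 0.864, so 86%.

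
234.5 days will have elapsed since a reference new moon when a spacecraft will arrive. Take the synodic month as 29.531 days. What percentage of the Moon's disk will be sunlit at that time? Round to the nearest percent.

Reduce mod P: 234.5 − 7×29.531 = 27.78 d into the current lunation.
The Moon has covered 27.78/29.531 of its cycle, so θ ≈ 360° × 27.78/29.531 = 338.7°.
With cos θ = 0.932, the lit fraction is (1 − 0.932)/2 ≈ 0.034, so 3%.

3%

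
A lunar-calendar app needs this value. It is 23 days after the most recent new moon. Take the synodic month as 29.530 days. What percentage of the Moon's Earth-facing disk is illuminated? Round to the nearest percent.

Elongation θ = 360° × 23/29.530 ≈ 280.4°.
cos 280.4° = 0.180, so f = (1 − 0.180)/2 = 0.410, so 41%.

41%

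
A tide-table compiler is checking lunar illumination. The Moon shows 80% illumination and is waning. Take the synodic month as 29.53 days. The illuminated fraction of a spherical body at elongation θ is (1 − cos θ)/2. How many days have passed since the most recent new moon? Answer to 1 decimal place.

Invert f = (1 − cos θ)/2 to get cos θ = 1 − 2(0.80) = -0.600, hence θ₀ = arccos -0.600 = 126.9°.
Waning ⇒ past full, so θ = 360° − 126.9° = 233.1°.
At 360°/29.53 d per day, 233.1° corresponds to 19.12 days.

19.1 days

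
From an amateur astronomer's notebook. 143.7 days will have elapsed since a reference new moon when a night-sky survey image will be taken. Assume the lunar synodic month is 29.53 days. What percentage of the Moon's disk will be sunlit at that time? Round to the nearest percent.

Reduce mod P: 143.7 − 4×29.53 = 25.58 d into the current lunation.
The Moon has covered 25.58/29.53 of its cycle, so θ ≈ 360° × 25.58/29.53 = 311.8°.
cos 311.8° = 0.667, so f = (1 − 0.667)/2 = 0.166, so 17%.

17%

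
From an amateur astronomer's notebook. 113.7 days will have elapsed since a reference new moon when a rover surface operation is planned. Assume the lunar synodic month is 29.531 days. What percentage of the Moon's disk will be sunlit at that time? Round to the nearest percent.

113.7/29.531 = 3.850 lunations, so 3 complete cycles and 25.11 d into the next.
Elongation θ = 360° × 25.11/29.531 ≈ 306.1°.
cos 306.1° = 0.589, so f = (1 − 0.589)/2 = 0.206, so 21%.

21%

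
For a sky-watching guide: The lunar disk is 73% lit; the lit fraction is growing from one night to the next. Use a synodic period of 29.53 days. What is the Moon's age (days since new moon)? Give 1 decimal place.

Invert f = (1 − cos θ)/2 to get cos θ = 1 − 2(0.73) = -0.460, hence θ₀ = arccos -0.460 = 117.4°.
Waxing ⇒ before full, so θ = 117.4°.
At 360°/29.53 d per day, 117.4° corresponds to 9.63 days.

9.6 days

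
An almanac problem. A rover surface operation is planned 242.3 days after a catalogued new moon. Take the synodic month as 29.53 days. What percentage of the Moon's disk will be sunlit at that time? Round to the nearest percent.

242.3/29.53 = 8.205 lunations, so 8 complete cycles and 6.06 d into the next.
Phase angle: θ = 360°·(6.06 d)/(29.53 d) = 73.9°.
Illuminated fraction = (1 − cos 73.9°)/2 = (1 − 0.278)/2 ≈ 0.361, so 36%.

36%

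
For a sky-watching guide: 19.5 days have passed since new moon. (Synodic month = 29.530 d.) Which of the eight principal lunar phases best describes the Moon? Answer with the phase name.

At 19.5/29.530 of the cycle, θ ≈ 238° — the waning gibbous range.

waning gibbous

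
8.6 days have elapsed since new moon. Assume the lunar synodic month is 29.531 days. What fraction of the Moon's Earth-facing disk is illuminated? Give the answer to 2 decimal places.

Elongation θ = 360° × 8.6/29.531 ≈ 104.8°.
cos 104.8° = (-0.256), so f = (1 − (-0.256))/2 = 0.628.

0.63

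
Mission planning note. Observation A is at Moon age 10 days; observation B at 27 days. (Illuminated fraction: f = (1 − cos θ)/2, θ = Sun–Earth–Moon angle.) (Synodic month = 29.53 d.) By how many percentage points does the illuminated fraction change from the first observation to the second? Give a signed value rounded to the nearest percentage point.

-69 percentage points

θ₁ = 360° × 10/29.53 = 121.9°, f₁ = (1 − cos θ₁)/2 = 0.764.
θ₂ = 360° × 27/29.53 = 329.2°, f₂ = (1 − cos θ₂)/2 = 0.071.
Change = f₂ − f₁ = -0.694 → -69 percentage points.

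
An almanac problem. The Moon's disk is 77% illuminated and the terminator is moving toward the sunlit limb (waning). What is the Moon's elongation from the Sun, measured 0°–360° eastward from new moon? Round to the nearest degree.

237°

Invert f = (1 − cos θ)/2 to get cos θ = 1 − 2(0.77) = -0.540, hence θ₀ = arccos -0.540 = 122.7°.
Since the Moon is past full (waning), take the reflex angle: θ = 360° − 122.7° = 237.3°.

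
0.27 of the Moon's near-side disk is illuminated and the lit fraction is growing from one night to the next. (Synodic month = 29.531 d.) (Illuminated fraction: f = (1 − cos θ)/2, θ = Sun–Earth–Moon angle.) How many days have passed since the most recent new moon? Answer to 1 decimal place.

5.1 days

cos θ = 1 − 2f = 0.460, giving a principal value of 62.6°.
The Moon is waxing (0°–180°), so θ = 62.6° directly.
That fraction of the synodic month is 62.6/360 × 29.531 d ≈ 5.14 d.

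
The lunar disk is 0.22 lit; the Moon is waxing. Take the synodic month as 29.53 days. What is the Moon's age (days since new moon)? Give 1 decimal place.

4.6 days

Invert f = (1 − cos θ)/2 to get cos θ = 1 − 2(0.22) = 0.560, hence θ₀ = arccos 0.560 = 55.9°.
Waxing ⇒ before full, so θ = 55.9°.
Age = 29.53 × 55.9°/360° ≈ 4.59 days.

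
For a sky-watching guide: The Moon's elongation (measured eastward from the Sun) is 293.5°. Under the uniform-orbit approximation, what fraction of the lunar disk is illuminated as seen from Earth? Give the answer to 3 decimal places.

0.301

Half-versine of 293.5°: (1 − 0.399)/2 = 0.301.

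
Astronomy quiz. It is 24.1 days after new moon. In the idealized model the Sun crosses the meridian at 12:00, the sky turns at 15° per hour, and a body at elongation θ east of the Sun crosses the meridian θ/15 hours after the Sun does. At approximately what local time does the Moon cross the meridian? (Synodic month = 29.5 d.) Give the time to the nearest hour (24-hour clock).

08:00

Elongation θ = 360° × 24.1/29.5 ≈ 294.1°.
At 15° of sky rotation per hour, 294.1° corresponds to a 19.61 h lag.
12:00 + 19.61 h ≈ 07:36 → 08:00 to the nearest hour.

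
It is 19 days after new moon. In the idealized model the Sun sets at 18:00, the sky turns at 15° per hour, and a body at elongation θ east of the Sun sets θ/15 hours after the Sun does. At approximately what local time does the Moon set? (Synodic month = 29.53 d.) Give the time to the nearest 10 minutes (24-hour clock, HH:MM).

09:30

Elongation θ = 360° × 19/29.53 ≈ 231.6°.
Delay after the Sun = 231.6° / (15°/h) ≈ 15.44 h.
18:00 + 15.442 h ≈ 09:27 → 09:30 to the nearest ten minutes.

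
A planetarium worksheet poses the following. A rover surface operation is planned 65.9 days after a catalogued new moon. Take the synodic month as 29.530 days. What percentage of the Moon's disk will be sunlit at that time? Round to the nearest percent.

65.9/29.530 = 2.232 lunations, so 2 complete cycles and 6.84 d into the next.
Elongation θ = 360° × 6.84/29.530 ≈ 83.4°.
cos 83.4° = 0.115, so f = (1 − 0.115)/2 = 0.442, so 44%.

44%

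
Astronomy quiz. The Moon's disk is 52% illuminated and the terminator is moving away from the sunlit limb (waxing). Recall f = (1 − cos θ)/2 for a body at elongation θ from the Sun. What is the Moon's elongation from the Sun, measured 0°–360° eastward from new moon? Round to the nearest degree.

92°

cos θ = 1 − 2f = -0.040, giving a principal value of 92.3°.
Before full moon the principal value applies: θ = 92.3°.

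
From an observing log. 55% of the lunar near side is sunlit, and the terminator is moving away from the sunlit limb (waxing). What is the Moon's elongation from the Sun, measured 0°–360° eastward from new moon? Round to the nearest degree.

96°

cos θ = 1 − 2f = -0.100, giving a principal value of 95.7°.
Before full moon the principal value applies: θ = 95.7°.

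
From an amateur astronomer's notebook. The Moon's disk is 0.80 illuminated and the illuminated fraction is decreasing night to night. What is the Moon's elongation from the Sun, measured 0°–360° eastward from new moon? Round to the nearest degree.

From f = (1 − cos θ)/2: cos θ = 1 − 2×0.80 = -0.600; arccos → 126.9°.
Waning ⇒ past full, so θ = 360° − 126.9° = 233.1°.

233°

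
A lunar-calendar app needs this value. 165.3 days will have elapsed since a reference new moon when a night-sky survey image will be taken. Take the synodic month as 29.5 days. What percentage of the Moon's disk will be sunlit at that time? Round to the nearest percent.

165.3 d spans 5 complete synodic months (5 × 29.5 = 147.50 d) plus 17.80 d.
Elongation θ = 360° × 17.80/29.5 ≈ 217.2°.
With cos θ = (-0.796), the lit fraction is (1 − (-0.796))/2 ≈ 0.898, so 90%.

90%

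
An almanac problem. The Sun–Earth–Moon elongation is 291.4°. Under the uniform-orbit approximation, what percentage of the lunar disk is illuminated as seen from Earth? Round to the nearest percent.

32%

Half-versine of 291.4°: (1 − 0.365)/2 = 0.318, i.e. 32%.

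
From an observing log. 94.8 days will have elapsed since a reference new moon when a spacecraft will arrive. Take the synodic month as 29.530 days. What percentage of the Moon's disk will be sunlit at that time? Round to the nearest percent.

94.8/29.530 = 3.210 lunations, so 3 complete cycles and 6.21 d into the next.
Elongation θ = 360° × 6.21/29.530 ≈ 75.7°.
cos 75.7° = 0.247, so f = (1 − 0.247)/2 = 0.377, so 38%.

38%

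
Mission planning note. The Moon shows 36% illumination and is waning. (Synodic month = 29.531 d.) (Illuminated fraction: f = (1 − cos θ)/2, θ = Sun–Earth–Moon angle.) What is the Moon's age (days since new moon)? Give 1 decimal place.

Invert f = (1 − cos θ)/2 to get cos θ = 1 − 2(0.36) = 0.280, hence θ₀ = arccos 0.280 = 73.7°.
Since the Moon is past full (waning), take the reflex angle: θ = 360° − 73.7° = 286.3°.
Age = 29.531 × 286.3°/360° ≈ 23.48 days.

23.5 days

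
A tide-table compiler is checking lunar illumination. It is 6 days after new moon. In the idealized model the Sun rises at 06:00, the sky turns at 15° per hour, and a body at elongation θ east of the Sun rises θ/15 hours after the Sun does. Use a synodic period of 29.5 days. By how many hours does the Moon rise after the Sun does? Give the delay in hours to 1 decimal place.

The Moon has covered 6/29.5 of its cycle, so θ ≈ 360° × 6/29.5 = 73.2°.
Delay after the Sun = 73.2° / (15°/h) ≈ 4.88 h.
So the Moon rises 4.88 h after the Sun.

4.9 h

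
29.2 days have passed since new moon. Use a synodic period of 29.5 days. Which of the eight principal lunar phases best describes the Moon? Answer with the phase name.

new moon

At 29.2/29.5 of the cycle, θ ≈ 356° — the new moon range.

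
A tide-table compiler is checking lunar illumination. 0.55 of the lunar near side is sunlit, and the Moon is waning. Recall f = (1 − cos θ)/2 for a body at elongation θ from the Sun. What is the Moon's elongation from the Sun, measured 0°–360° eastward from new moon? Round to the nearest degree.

From f = (1 − cos θ)/2: cos θ = 1 − 2×0.55 = -0.100; arccos → 95.7°.
A waning Moon lies in 180°–360°, so θ = 360° − 95.7° = 264.3°.

264°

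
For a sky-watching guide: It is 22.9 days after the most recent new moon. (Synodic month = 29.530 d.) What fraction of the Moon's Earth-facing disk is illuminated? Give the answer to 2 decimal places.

The Moon has covered 22.9/29.530 of its cycle, so θ ≈ 360° × 22.9/29.530 = 279.2°.
With cos θ = 0.159, the lit fraction is (1 − 0.159)/2 ≈ 0.420.

0.42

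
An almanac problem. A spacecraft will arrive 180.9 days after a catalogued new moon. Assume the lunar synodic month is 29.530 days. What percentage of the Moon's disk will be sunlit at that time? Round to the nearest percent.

180.9/29.530 = 6.126 lunations, so 6 complete cycles and 3.72 d into the next.
Phase angle: θ = 360°·(3.72 d)/(29.530 d) = 45.4°.
cos 45.4° = 0.703, so f = (1 − 0.703)/2 = 0.149, so 15%.

15%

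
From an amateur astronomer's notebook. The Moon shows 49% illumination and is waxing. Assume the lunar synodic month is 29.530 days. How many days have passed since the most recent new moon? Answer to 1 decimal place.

cos θ = 1 − 2f = 0.020, giving a principal value of 88.9°.
Waxing ⇒ before full, so θ = 88.9°.
That fraction of the synodic month is 88.9/360 × 29.530 d ≈ 7.29 d.

7.3 days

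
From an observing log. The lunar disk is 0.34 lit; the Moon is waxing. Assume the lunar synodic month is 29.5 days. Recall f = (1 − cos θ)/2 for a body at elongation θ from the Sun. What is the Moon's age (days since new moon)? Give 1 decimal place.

5.8 days

From f = (1 − cos θ)/2: cos θ = 1 − 2×0.34 = 0.320; arccos → 71.3°.
Waxing ⇒ before full, so θ = 71.3°.
Age = 29.5 × 71.3°/360° ≈ 5.85 days.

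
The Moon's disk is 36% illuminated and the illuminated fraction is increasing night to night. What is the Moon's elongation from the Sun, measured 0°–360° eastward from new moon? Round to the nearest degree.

From f = (1 − cos θ)/2: cos θ = 1 − 2×0.36 = 0.280; arccos → 73.7°.
The Moon is waxing (0°–180°), so θ = 73.7° directly.

74°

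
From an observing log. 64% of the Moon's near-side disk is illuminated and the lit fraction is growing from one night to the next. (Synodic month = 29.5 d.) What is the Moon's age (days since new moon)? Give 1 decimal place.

Invert f = (1 − cos θ)/2 to get cos θ = 1 − 2(0.64) = -0.280, hence θ₀ = arccos -0.280 = 106.3°.
Waxing ⇒ before full, so θ = 106.3°.
That fraction of the synodic month is 106.3/360 × 29.5 d ≈ 8.71 d.

8.7 days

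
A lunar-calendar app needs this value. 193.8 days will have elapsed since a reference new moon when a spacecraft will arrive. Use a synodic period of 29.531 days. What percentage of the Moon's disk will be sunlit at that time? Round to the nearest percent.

Reduce mod P: 193.8 − 6×29.531 = 16.61 d into the current lunation.
Elongation θ = 360° × 16.61/29.531 ≈ 202.5°.
With cos θ = (-0.924), the lit fraction is (1 − (-0.924))/2 ≈ 0.962, so 96%.

96%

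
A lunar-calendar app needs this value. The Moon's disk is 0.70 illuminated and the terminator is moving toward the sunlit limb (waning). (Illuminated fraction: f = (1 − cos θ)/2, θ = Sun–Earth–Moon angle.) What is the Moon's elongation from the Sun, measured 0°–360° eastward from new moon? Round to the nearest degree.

246°

Invert f = (1 − cos θ)/2 to get cos θ = 1 − 2(0.70) = -0.400, hence θ₀ = arccos -0.400 = 113.6°.
A waning Moon lies in 180°–360°, so θ = 360° − 113.6° = 246.4°.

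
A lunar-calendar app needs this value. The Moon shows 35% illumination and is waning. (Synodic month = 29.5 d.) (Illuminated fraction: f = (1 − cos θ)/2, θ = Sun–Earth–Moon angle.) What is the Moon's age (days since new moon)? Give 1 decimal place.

Invert f = (1 − cos θ)/2 to get cos θ = 1 − 2(0.35) = 0.300, hence θ₀ = arccos 0.300 = 72.5°.
Waning ⇒ past full, so θ = 360° − 72.5° = 287.5°.
At 360°/29.5 d per day, 287.5° corresponds to 23.56 days.

23.6 days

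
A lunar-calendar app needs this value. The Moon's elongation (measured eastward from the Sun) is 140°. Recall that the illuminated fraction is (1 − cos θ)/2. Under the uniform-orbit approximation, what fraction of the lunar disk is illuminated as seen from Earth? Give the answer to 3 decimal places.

Half-versine of 140°: (1 − (-0.766))/2 = 0.883.

0.883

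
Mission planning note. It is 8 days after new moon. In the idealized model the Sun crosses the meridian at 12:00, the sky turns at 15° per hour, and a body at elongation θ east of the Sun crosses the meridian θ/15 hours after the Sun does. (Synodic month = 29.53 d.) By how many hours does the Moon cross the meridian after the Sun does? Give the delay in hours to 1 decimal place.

6.5 h

Elongation θ = 360° × 8/29.53 ≈ 97.5°.
The Moon trails the Sun by θ/15 = 97.5/15 ≈ 6.50 hours.
So the Moon crosses the meridian 6.50 h after the Sun.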